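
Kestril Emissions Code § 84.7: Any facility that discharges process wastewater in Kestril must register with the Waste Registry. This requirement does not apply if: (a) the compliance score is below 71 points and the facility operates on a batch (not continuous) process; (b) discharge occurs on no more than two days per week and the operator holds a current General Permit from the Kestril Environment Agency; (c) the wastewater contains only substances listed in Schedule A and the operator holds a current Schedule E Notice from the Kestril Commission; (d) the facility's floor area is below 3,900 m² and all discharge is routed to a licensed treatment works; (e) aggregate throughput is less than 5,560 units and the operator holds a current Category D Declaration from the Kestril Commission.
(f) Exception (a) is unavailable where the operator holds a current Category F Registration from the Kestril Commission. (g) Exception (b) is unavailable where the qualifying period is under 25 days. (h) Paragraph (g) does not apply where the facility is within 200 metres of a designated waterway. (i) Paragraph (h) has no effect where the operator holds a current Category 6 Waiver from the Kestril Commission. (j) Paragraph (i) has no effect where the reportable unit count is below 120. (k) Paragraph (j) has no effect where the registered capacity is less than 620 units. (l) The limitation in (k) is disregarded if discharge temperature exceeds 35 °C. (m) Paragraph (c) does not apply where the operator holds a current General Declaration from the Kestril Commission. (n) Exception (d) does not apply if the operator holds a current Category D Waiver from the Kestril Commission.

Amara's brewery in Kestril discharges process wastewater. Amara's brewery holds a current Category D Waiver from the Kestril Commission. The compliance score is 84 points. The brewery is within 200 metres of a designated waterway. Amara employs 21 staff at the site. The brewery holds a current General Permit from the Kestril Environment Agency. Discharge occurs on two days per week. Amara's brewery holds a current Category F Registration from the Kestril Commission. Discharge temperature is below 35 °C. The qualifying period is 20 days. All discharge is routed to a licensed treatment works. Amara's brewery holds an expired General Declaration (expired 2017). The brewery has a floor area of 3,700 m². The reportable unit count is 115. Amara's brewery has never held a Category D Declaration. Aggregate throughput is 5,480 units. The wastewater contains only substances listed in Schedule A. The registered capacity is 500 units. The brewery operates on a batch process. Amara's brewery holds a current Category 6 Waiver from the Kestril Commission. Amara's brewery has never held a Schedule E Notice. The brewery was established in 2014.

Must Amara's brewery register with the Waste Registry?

Exception (a) requires that the compliance score is below 71 points; but the compliance score is 84 points, not below 71 points, so (a) is unavailable.
Exception (b)'s conditions are all satisfied: discharge occurs on no more than two days per week; a current General Permit is held. But applying paragraphs (g)–(l): (g) applies — the qualifying period is 20 days, under the 25 days limit. (h) is engaged (the brewery is within 200 m of a designated waterway), but yields to (i): (i) applies — a current Category 6 Waiver is held. (j) would limit (i) — the reportable unit count is 115, below the 120 limit — but (k) sets (j) aside: (k) applies — the registered capacity is 500 units, less than the 620 units limit. (l) does not operate here (discharge temperature is below 35 °C), so (k) stands. So (b) is unavailable.
Exception (c) fails — no current Schedule E Notice is held.
Exception (d)'s conditions are all satisfied: the facility's floor area is 3,700 m², below the 3,900 m² limit; discharge is routed to a licensed treatment works. But: (n) is triggered — a current Category D Waiver is held. So (d) is unavailable.
Exception (e) requires that the operator holds a current Category D Declaration from the Kestril Commission; but the Category D Declaration is not current, so (e) is unavailable.
No exception is made out. Amara's brewery falls within the general rule.

Yes — Amara's brewery must register with the Waste Registry.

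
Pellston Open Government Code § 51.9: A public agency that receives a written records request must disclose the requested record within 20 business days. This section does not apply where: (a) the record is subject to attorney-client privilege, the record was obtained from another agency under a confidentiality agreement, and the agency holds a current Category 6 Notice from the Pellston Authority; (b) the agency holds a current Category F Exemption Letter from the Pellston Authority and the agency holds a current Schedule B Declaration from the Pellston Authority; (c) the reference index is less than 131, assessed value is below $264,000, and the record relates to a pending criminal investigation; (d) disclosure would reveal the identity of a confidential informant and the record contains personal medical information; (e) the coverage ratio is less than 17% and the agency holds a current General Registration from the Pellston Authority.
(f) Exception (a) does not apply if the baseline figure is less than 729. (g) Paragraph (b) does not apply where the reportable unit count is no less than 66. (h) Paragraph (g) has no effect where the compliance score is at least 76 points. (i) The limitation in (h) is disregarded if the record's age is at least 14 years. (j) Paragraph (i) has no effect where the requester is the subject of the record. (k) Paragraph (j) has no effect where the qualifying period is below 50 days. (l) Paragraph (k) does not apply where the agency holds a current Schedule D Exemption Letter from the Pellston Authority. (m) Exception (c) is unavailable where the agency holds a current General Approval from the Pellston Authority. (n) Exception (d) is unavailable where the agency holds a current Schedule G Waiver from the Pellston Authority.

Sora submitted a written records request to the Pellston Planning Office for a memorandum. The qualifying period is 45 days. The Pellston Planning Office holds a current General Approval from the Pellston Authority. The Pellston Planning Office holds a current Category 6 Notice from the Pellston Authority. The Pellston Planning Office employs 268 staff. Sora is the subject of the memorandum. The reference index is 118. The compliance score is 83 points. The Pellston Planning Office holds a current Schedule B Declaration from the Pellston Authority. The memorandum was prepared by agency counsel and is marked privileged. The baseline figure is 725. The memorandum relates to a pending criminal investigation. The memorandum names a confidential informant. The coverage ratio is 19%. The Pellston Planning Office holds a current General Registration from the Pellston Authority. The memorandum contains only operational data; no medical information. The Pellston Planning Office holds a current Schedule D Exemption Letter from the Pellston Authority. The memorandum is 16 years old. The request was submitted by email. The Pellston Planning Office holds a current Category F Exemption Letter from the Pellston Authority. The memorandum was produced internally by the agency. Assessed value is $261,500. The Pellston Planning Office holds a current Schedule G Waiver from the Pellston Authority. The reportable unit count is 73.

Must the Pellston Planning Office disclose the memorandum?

Exception (a) fails — the memorandum was produced internally.
Exception (b)'s conditions are all satisfied: a current Category F Exemption Letter is held; a current Schedule B Declaration is held. Under paragraphs (g)–(l): (g) would limit (b) — the reportable unit count is 73, meeting the 66 threshold — but (h) sets (g) aside: (h) is triggered — the compliance score is 83 points, meeting the 76 points threshold. (i) is engaged (the record's age is 16 years, meeting the 14 years threshold), but yields to (j): (j) applies — Sora is the subject of the memorandum. (k) is triggered (the qualifying period is 45 days, below the 50 days limit), but yields to (l): (l) is engaged — a current Schedule D Exemption Letter is held. So (b) applies.
Exception (c) is satisfied on its face — the reference index is 118, less than the 131 limit; assessed value is $261,500, below the $264,000 limit; the memorandum relates to a pending investigation. However, paragraph (m) must be considered: (m) is triggered — a current General Approval is held. (c) is therefore removed.
Exception (d) fails — the memorandum contains only operational data.
Exception (e) does not apply: the coverage ratio is 19%, not less than 17%.

No — exception (b) applies; the Pellston Planning Office is not required to disclose the memorandum.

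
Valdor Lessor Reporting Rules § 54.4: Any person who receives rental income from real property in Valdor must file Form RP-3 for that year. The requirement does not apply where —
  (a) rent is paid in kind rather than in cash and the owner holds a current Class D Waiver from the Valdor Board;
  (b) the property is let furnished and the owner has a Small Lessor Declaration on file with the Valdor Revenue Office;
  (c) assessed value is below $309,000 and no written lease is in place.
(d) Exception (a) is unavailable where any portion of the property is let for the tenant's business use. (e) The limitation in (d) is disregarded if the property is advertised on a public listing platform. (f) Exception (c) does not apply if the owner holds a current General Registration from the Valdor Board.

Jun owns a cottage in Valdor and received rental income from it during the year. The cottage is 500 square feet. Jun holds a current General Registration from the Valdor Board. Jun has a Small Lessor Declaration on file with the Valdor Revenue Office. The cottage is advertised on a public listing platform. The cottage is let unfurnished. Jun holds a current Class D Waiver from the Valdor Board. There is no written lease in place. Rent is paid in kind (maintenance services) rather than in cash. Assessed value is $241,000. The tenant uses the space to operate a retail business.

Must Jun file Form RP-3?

No — exception (a) applies; Jun is not required to file Form RP-3.

Exception (a): rent is paid in kind; a current Class D Waiver is held — every condition holds. Under paragraphs (d)–(e): (d) is engaged (the space is let for business use), but is itself disapplied by (e): (e) applies — the property is publicly advertised. So (a) applies.
Exception (b) fails — the property is let unfurnished.
Exception (c) is satisfied on its face — assessed value is $241,000, below the $309,000 limit; there is no written lease. However, paragraph (f) must be considered: (f) applies — a current General Registration is held. So (c) is unavailable.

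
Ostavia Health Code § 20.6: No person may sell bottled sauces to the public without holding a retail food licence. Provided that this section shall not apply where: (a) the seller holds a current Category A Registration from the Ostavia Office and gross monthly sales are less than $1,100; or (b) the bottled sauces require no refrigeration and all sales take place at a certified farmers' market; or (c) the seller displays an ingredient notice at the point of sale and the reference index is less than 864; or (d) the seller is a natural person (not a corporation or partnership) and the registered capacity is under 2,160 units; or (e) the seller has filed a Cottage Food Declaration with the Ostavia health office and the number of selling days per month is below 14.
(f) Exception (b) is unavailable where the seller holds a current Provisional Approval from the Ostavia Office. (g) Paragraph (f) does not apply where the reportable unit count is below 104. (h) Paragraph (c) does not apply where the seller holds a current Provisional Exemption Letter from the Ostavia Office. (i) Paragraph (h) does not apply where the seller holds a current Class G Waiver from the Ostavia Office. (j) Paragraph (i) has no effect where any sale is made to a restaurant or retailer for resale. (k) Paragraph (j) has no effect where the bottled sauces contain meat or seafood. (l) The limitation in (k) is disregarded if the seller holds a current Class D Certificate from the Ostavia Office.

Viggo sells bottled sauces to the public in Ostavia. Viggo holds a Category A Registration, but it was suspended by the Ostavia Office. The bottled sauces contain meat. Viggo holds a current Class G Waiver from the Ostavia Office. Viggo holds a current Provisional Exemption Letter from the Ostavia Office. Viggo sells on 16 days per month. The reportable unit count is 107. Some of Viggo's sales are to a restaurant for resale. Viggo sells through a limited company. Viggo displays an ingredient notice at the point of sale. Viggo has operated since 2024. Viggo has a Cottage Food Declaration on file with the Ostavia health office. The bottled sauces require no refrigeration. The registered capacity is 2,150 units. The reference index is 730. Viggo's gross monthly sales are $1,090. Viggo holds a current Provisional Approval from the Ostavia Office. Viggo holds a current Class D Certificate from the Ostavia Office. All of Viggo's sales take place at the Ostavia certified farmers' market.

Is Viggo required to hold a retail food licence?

Exception (a) does not apply: no current Category A Registration is held.
Exception (b): the bottled sauces are shelf-stable; all sales are at a certified farmers' market — every condition holds. Turning to paragraphs (f)–(g): (f) is engaged — a current Provisional Approval is held. (g) is not triggered (the reportable unit count is 107, not below 104), so (f) stands. So (b) is unavailable.
All of (c)'s requirements are met (an ingredient notice is displayed; the reference index is 730, less than the 864 limit). Turning to paragraphs (h)–(l): (h) operates against (c): a current Provisional Exemption Letter is held. (i) operates (a current Class G Waiver is held), but is itself disapplied by (j): (j) operates against (i): some sales are to a restaurant for resale. (k) would limit (j) — the bottled sauces contain meat — but (l) sets (k) aside: (l) is engaged — a current Class D Certificate is held. (c) is therefore removed.
Exception (d) requires that the seller is a natural person (not a corporation or partnership); but the seller operates through a limited company, so (d) is unavailable.
Exception (e) requires that the number of selling days per month is below 14; but the number of selling days per month is 16, not below 14, so (e) is unavailable.
No exception applies. The general rule governs.

Yes — Viggo must hold a retail food licence.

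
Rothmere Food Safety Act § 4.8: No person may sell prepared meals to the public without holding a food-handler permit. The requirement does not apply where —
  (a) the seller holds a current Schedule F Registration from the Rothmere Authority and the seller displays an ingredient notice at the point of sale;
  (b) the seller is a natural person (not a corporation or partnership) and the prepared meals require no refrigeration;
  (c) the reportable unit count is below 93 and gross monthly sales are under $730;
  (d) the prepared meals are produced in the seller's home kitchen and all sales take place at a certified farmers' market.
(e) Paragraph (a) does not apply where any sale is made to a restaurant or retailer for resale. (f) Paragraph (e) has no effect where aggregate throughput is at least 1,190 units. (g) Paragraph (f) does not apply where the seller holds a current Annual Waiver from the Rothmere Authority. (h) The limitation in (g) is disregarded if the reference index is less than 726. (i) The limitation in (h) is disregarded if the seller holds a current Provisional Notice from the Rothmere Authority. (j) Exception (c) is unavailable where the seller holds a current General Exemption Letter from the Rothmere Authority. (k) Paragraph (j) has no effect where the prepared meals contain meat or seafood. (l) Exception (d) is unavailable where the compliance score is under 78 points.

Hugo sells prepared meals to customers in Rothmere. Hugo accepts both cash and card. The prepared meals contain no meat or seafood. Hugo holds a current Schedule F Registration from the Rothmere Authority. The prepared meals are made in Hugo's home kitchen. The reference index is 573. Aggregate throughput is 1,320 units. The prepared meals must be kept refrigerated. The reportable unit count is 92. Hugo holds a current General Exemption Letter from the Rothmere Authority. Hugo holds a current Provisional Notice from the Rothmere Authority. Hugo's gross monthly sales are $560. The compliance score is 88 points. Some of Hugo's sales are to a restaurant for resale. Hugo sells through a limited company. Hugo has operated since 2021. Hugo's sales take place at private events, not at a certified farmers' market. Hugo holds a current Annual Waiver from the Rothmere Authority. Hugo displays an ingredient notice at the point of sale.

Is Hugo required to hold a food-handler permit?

Yes — Hugo must hold a food-handler permit.

Exception (a)'s conditions are all satisfied: a current Schedule F Registration is held; an ingredient notice is displayed. Turning to paragraphs (e)–(i): (e) is engaged — some sales are to a restaurant for resale. (f) applies (aggregate throughput is 1,320 units, meeting the 1,190 units threshold), but is overridden by (g): (g) operates — a current Annual Waiver is held. (h) would limit (g) — the reference index is 573, less than the 726 limit — but (i) sets (h) aside: (i) operates against (h): a current Provisional Notice is held. (a) is therefore removed.
Exception (b) does not apply: the seller operates through a limited company.
Exception (c) is satisfied on its face — the reportable unit count is 92, below the 93 limit; gross monthly sales are $560, under the $730 limit. Turning to paragraphs (j)–(k): (j) operates — a current General Exemption Letter is held. (k), which would lift (j), is inapplicable — the prepared meals contain no meat or seafood. So (c) is unavailable.
Exception (d) requires that all sales take place at a certified farmers' market; but sales are at private events, not a certified farmers' market, so (d) is unavailable.
Every exception is unavailable, so the rule governs.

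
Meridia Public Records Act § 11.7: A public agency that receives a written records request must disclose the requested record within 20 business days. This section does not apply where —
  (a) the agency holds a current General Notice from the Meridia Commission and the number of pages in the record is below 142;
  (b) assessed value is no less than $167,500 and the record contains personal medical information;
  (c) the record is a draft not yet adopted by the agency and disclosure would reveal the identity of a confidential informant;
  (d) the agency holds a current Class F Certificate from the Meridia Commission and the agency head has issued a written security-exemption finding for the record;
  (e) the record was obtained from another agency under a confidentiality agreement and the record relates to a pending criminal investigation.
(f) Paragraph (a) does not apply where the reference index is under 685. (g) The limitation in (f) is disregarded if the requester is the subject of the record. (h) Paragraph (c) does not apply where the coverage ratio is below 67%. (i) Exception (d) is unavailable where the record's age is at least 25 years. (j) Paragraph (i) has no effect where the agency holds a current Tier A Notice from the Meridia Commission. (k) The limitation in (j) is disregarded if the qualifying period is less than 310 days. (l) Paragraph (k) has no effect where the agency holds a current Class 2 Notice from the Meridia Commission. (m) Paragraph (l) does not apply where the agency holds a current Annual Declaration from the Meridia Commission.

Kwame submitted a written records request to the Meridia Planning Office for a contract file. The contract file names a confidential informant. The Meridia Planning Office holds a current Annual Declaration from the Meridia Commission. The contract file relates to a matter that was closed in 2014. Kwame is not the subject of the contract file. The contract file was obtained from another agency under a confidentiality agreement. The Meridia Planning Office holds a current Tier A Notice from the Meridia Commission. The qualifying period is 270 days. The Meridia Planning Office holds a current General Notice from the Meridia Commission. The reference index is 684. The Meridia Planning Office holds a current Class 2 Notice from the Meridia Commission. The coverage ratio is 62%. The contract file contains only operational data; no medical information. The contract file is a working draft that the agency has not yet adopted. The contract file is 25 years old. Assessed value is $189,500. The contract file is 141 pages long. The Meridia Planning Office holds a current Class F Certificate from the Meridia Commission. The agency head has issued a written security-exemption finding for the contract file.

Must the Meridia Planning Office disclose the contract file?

Exception (a): a current General Notice is held; the number of pages in the record is 141, below the 142 limit — every condition holds. But applying paragraphs (f)–(g): (f) is engaged — the reference index is 684, under the 685 limit. (g) is not triggered (Kwame is not the subject of the contract file), so (f) stands. Exception (a) does not apply.
Exception (b) does not apply: the contract file contains only operational data.
Exception (c): the contract file is an unadopted draft; the contract file names a confidential informant — every condition holds. Turning to paragraph (h): (h) applies — the coverage ratio is 62%, below the 67% limit. Exception (c) does not apply.
Exception (d) is satisfied on its face — a current Class F Certificate is held; a written security-exemption finding has been issued. But applying paragraphs (i)–(m): (i) operates against (d): the record's age is 25 years, meeting the 25 years threshold. (j) would limit (i) — a current Tier A Notice is held — but (k) sets (j) aside: (k) operates against (j): the qualifying period is 270 days, less than the 310 days limit. (l) would limit (k) — a current Class 2 Notice is held — but (m) sets (l) aside: (m) operates against (l): a current Annual Declaration is held. (d) is therefore removed.
Exception (e) fails — the contract file relates to a closed matter.
None of the exceptions is available; § 11.7 applies in full.

Yes — the Meridia Planning Office must disclose the contract file.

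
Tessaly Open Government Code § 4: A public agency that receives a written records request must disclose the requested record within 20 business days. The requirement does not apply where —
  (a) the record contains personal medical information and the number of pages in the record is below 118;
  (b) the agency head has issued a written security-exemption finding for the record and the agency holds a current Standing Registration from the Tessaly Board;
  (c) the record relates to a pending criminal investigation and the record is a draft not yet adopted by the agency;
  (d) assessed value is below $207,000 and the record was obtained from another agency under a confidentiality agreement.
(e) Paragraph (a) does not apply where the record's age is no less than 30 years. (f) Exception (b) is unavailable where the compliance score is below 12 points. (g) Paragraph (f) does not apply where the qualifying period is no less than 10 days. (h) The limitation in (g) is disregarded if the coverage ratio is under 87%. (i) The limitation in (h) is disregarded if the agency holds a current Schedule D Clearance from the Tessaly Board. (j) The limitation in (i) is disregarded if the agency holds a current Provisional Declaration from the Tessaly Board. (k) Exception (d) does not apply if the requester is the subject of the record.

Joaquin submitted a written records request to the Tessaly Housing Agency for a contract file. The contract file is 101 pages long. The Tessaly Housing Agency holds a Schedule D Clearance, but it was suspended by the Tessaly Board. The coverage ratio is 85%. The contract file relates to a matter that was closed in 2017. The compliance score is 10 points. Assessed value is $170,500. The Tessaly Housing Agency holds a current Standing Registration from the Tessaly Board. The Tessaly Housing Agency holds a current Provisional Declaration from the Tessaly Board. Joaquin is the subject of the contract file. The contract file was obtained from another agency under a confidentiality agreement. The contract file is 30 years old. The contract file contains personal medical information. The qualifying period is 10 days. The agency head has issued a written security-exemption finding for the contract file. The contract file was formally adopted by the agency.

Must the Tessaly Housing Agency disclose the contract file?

Exception (a): the contract file contains personal medical information; the number of pages in the record is 101, below the 118 limit — every condition holds. However, paragraph (e) must be considered: (e) operates against (a): the record's age is 30 years, meeting the 30 years threshold. So (a) is unavailable.
All of (b)'s requirements are met (a written security-exemption finding has been issued; a current Standing Registration is held). Turning to paragraphs (f)–(j): (f) operates against (b): the compliance score is 10 points, below the 12 points limit. (g) would limit (f) — the qualifying period is 10 days, meeting the 10 days threshold — but (h) sets (g) aside: (h) operates against (g): the coverage ratio is 85%, under the 87% limit. (i), which would lift (h), is inapplicable — no current Schedule D Clearance is held. So (b) is unavailable.
Exception (c) fails — the contract file relates to a closed matter.
Exception (d) is satisfied on its face — assessed value is $170,500, below the $207,000 limit; the contract file was obtained under a confidentiality agreement. Turning to paragraph (k): (k) operates against (d): Joaquin is the subject of the contract file. So (d) is unavailable.
Every exception is unavailable, so the rule governs.

Yes — the Tessaly Housing Agency must disclose the contract file.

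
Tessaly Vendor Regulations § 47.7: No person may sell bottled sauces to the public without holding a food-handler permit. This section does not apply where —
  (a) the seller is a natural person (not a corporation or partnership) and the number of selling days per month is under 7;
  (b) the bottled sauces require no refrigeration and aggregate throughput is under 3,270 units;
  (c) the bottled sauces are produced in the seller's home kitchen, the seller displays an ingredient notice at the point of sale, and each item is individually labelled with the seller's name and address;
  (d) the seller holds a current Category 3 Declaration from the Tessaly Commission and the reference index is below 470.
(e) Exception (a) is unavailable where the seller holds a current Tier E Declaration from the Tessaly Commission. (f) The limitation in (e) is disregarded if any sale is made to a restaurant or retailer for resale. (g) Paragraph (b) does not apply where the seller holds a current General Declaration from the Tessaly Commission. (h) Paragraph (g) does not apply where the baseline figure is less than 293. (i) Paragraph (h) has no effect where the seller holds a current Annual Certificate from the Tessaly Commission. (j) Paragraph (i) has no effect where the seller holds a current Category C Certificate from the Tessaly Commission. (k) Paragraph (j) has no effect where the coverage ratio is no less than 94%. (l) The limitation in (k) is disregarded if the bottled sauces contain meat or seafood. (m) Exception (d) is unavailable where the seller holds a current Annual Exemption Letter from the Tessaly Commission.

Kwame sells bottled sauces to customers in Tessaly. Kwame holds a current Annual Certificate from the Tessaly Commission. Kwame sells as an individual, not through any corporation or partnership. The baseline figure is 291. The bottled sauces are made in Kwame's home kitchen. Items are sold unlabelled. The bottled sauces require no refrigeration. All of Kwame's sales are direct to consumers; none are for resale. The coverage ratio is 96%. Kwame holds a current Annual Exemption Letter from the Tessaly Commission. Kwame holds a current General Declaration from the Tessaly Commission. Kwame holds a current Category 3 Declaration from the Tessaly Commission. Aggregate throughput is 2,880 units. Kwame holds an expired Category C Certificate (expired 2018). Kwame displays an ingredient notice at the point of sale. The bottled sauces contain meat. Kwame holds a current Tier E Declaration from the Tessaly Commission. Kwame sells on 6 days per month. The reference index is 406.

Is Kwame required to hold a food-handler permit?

Yes — Kwame must hold a food-handler permit.

All of (a)'s requirements are met (the seller is a natural person; the number of selling days per month is 6, under the 7 limit). However, paragraphs (e)–(f) must be considered: (e) operates against (a): a current Tier E Declaration is held. (f), which would lift (e), is inapplicable — no sales are for resale. Exception (a) does not apply.
All of (b)'s requirements are met (the bottled sauces are shelf-stable; aggregate throughput is 2,880 units, under the 3,270 units limit). But applying paragraphs (g)–(l): (g) operates against (b): a current General Declaration is held. (h) is engaged (the baseline figure is 291, less than the 293 limit), but is overridden by (i): (i) operates against (h): a current Annual Certificate is held. (j), which would lift (i), is not triggered — the Category C Certificate is not current. (b) is therefore removed.
Exception (c) requires that each item is individually labelled with the seller's name and address; but items are sold unlabelled, so (c) is unavailable.
Exception (d)'s conditions are all satisfied: a current Category 3 Declaration is held; the reference index is 406, below the 470 limit. But: (m) operates against (d): a current Annual Exemption Letter is held. Exception (d) does not apply.
Every exception is unavailable, so the rule governs.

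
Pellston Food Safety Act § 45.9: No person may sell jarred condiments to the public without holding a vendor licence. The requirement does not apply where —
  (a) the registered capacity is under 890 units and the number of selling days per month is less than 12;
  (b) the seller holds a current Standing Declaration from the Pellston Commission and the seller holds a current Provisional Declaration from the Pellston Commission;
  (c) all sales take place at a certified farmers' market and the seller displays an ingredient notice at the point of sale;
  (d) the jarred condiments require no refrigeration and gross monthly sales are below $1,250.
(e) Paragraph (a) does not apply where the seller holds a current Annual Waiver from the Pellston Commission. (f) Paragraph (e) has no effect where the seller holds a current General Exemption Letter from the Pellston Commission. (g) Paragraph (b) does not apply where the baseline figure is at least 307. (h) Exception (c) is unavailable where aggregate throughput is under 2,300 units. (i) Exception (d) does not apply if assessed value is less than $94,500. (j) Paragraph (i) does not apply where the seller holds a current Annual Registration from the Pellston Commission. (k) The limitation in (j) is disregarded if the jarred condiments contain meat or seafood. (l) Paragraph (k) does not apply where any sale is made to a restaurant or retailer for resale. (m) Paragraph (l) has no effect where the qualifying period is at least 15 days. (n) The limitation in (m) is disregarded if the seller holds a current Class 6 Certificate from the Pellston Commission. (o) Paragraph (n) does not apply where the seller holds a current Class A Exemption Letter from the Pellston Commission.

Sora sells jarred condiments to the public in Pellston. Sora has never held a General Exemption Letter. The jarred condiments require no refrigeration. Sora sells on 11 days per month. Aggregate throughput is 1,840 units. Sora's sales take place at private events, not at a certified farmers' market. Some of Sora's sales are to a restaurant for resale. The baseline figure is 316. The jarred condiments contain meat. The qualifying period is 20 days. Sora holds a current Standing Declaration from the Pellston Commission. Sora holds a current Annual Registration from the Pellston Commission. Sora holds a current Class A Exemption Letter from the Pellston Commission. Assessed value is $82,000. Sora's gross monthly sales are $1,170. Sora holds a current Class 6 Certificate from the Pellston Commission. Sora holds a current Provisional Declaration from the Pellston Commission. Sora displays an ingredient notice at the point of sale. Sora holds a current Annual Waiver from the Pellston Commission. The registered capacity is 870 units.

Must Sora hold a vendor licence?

Yes — Sora must hold a vendor licence.

Exception (a) is satisfied on its face — the registered capacity is 870 units, under the 890 units limit; the number of selling days per month is 11, less than the 12 limit. However, paragraphs (e)–(f) must be considered: (e) operates against (a): a current Annual Waiver is held. (f), which would lift (e), is not engaged — no current General Exemption Letter is held. Exception (a) does not apply.
Exception (b) is satisfied on its face — a current Standing Declaration is held; a current Provisional Declaration is held. But: (g) applies — the baseline figure is 316, meeting the 307 threshold. (b) is therefore removed.
Exception (c) requires that all sales take place at a certified farmers' market; but sales are at private events, not a certified farmers' market, so (c) is unavailable.
Exception (d) is satisfied on its face — the jarred condiments are shelf-stable; gross monthly sales are $1,170, below the $1,250 limit. But: (i) applies — assessed value is $82,000, less than the $94,500 limit. (j) would limit (i) — a current Annual Registration is held — but (k) sets (j) aside: (k) operates against (j): the jarred condiments contain meat. (l) is engaged (some sales are to a restaurant for resale), but is overridden by (m): (m) is triggered — the qualifying period is 20 days, meeting the 15 days threshold. (n) would limit (m) — a current Class 6 Certificate is held — but (o) sets (n) aside: (o) is triggered — a current Class A Exemption Letter is held. So (d) is unavailable.
No exception applies. The general rule governs.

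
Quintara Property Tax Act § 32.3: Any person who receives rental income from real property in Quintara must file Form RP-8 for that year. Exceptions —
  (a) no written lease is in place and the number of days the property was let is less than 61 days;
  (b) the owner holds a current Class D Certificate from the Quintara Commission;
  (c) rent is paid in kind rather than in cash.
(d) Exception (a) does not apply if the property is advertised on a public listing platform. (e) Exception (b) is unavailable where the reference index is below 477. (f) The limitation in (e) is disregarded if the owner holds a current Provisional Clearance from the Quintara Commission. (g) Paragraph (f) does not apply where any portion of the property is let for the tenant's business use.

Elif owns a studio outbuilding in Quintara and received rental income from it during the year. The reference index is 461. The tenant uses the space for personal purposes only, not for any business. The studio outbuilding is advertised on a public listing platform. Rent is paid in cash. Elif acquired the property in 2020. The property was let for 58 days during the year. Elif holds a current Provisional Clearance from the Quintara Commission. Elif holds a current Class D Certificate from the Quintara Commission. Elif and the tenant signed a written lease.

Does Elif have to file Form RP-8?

No — exception (b) applies; Elif is not required to file Form RP-8.

Exception (a) requires that no written lease is in place; but a written lease is in place, so (a) is unavailable.
Exception (b)'s conditions are all satisfied: a current Class D Certificate is held. Considering the limiting provisions: (e) would limit (b) — the reference index is 461, below the 477 limit — but (f) sets (e) aside: (f) is triggered — a current Provisional Clearance is held. (g), which would lift (f), is inapplicable — the space is used for personal purposes only. So (b) applies.
Exception (c) requires that rent is paid in kind rather than in cash; but rent is paid in cash, so (c) is unavailable.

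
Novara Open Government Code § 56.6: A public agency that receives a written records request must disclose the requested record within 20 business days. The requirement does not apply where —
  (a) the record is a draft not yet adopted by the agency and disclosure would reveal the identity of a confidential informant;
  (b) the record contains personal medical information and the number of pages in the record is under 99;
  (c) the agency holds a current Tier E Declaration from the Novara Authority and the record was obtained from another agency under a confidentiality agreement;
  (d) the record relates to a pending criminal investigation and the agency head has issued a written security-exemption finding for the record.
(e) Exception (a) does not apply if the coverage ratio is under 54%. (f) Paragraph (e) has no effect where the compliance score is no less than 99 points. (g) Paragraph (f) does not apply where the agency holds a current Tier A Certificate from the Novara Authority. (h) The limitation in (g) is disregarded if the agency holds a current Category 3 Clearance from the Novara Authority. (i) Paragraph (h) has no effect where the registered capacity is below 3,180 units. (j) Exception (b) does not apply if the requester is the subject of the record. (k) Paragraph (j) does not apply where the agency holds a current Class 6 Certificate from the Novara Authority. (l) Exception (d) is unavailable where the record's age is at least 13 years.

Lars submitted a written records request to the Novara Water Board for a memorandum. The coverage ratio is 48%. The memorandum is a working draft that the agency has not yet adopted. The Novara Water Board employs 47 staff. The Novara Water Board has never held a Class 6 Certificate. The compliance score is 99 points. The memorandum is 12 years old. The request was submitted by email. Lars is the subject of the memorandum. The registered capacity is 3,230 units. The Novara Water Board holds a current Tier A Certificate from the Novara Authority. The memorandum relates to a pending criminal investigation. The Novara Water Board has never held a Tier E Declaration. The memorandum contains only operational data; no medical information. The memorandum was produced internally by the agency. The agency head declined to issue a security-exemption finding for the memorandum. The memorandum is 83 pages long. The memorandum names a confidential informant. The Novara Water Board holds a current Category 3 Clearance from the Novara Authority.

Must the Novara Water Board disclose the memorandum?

Exception (a)'s conditions are all satisfied: the memorandum is an unadopted draft; the memorandum names a confidential informant. As to paragraphs (e)–(i): (e) is triggered (the coverage ratio is 48%, under the 54% limit), but is itself disapplied by (f): (f) operates — the compliance score is 99 points, meeting the 99 points threshold. (g) applies (a current Tier A Certificate is held), but is itself disapplied by (h): (h) operates against (g): a current Category 3 Clearance is held. (i) is not engaged (the registered capacity is 3,230 units, not below 3,180 units), so (h) stands. (a) remains available.
Exception (b) fails — the memorandum contains only operational data.
Exception (c) does not apply: there is no Tier E Declaration in force.
Exception (d) fails — the agency head declined to issue a security-exemption finding.

No — exception (a) applies; the Novara Water Board is not required to disclose the memorandum.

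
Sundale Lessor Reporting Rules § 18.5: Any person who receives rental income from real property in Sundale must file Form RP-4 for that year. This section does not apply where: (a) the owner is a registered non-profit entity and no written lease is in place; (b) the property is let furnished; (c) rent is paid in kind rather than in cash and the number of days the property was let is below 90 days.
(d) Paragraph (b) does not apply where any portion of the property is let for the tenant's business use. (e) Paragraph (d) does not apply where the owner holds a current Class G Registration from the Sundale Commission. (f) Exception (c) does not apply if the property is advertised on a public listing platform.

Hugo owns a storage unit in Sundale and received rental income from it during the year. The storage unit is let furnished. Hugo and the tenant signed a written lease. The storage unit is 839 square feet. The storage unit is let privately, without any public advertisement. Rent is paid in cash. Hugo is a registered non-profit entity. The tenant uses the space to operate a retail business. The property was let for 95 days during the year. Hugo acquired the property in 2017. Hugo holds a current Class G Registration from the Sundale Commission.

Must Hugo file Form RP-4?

Exception (a) does not apply: a written lease is in place.
All of (b)'s requirements are met (the property is let furnished). As to paragraphs (d)–(e): (d) would limit (b) — the space is let for business use — but (e) sets (d) aside: (e) is triggered — a current Class G Registration is held. (b) remains available.
Exception (c) fails — rent is paid in cash.

No — exception (b) applies; Hugo is not required to file Form RP-4.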